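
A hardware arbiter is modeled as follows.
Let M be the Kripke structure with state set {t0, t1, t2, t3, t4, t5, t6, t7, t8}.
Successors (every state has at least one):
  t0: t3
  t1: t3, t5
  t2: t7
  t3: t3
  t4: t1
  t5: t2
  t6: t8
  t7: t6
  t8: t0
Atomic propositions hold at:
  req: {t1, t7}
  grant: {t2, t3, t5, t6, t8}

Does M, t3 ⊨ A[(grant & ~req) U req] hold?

No

Sat(~req) = {t0, t2, t3, t4, t5, t6, t8}
Sat(grant & ~req) = {t2, t3, t5, t6, t8}
A[(grant & ~req) U req]: least fixpoint, start Z0 = Sat(req) = {t1, t7}, add states in Sat(grant & ~req) with every successor in Z. Z1 = {t1, t2, t7}; Z2 = {t1, t2, t5, t7}; fixed.
Sat(A[(grant & ~req) U req]) = {t1, t2, t5, t7}
t3 ∉ Sat(A[(grant & ~req) U req]) = {t1, t2, t5, t7}, so the formula does not hold at t3.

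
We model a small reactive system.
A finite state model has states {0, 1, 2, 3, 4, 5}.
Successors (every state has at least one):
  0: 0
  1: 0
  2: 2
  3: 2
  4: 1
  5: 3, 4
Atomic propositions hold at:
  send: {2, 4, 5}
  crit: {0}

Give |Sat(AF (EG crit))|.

3

EG crit: greatest fixpoint, start Z0 = {0}, keep only states in Sat with some successor in Z. Already a fixed point.
Sat(EG crit) = {0}
AF (EG crit): least fixpoint, start Z0 = {0}, add states with every successor in Z. Z1 = {0, 1}; Z2 = {0, 1, 4}; fixed.
Sat(AF (EG crit)) = {0, 1, 4}
|Sat(AF (EG crit))| = |{0, 1, 4}| = 3.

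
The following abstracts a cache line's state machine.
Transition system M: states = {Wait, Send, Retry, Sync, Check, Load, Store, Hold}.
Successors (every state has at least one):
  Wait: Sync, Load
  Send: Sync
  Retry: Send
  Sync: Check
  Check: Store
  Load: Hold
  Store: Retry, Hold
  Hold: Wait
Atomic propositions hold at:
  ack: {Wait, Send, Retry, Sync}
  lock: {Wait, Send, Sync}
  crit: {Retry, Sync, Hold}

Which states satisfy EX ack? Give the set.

{Wait, Send, Retry, Store, Hold}

Sat(EX ack) = {s : some successor in {Wait, Send, Retry, Sync}} = {Wait, Send, Retry, Store, Hold}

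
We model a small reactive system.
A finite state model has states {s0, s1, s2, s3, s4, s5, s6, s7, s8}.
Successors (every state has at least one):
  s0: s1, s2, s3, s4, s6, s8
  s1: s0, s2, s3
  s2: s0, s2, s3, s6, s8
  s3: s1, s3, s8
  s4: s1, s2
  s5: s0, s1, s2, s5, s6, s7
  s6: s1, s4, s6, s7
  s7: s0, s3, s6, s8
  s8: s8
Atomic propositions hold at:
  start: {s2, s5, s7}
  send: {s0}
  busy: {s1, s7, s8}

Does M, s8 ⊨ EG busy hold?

EG busy: greatest fixpoint, start Z0 = {s1, s7, s8}, keep only states in Sat with some successor in Z. Z1 = {s7, s8}; fixed.
Sat(EG busy) = {s7, s8}
s8 ∈ Sat(EG busy) = {s7, s8}, so the formula holds at s8.

Yes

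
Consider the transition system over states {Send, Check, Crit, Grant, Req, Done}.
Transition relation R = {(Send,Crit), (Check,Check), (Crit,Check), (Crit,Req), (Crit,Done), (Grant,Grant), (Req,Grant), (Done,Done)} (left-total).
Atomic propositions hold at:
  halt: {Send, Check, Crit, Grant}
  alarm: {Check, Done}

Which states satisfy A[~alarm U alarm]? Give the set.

{Check, Done}

Sat(~alarm) = {Send, Crit, Grant, Req}
A[~alarm U alarm]: least fixpoint, start Z0 = Sat(alarm) = {Check, Done}, add states in Sat(~alarm) with every successor in Z. Already a fixed point.
Sat(A[~alarm U alarm]) = {Check, Done}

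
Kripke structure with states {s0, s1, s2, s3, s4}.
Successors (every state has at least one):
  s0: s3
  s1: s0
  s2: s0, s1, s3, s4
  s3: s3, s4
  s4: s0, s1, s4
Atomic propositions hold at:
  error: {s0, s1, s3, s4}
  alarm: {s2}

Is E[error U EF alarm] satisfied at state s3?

No

EF alarm: least fixpoint, start Z0 = {s2}, add states with some successor in Z. Already a fixed point.
Sat(EF alarm) = {s2}
E[error U EF alarm]: least fixpoint, start Z0 = Sat(EF alarm) = {s2}, add states in Sat(error) with some successor in Z. Already a fixed point.
Sat(E[error U EF alarm]) = {s2}
s3 ∉ Sat(E[error U EF alarm]) = {s2}, so the formula does not hold at s3.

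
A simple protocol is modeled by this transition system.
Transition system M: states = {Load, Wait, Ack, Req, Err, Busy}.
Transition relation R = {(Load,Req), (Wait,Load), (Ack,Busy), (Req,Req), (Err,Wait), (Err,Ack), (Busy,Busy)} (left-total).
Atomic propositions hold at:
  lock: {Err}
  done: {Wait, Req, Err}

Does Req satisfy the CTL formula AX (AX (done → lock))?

Sat(done → lock) = {Load, Ack, Err, Busy}
Sat(AX (done → lock)) = {s : every successor in {Load, Ack, Err, Busy}} = {Wait, Ack, Busy}
Sat(AX (AX (done → lock))) = {s : every successor in {Wait, Ack, Busy}} = {Ack, Err, Busy}
Req ∉ Sat(AX (AX (done → lock))) = {Ack, Err, Busy}, so the formula does not hold at Req.

No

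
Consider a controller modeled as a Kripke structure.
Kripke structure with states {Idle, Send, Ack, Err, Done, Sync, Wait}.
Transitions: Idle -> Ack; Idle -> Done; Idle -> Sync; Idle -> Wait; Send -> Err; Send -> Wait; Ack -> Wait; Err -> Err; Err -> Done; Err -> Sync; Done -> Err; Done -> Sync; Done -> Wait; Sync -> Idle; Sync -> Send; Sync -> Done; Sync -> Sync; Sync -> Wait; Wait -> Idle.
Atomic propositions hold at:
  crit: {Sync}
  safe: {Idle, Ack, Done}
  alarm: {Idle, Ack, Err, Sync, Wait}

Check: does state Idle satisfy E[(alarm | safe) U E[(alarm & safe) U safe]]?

Sat(alarm | safe) = {Idle, Ack, Err, Done, Sync, Wait}
Sat(alarm & safe) = {Idle, Ack}
E[(alarm & safe) U safe]: least fixpoint, start Z0 = Sat(safe) = {Idle, Ack, Done}, add states in Sat(alarm & safe) with some successor in Z. Already a fixed point.
Sat(E[(alarm & safe) U safe]) = {Idle, Ack, Done}
E[(alarm | safe) U E[(alarm & safe) U safe]]: least fixpoint, start Z0 = Sat(E[(alarm & safe) U safe]) = {Idle, Ack, Done}, add states in Sat(alarm | safe) with some successor in Z. Z1 = {Idle, Ack, Err, Done, Sync, Wait}; fixed.
Sat(E[(alarm | safe) U E[(alarm & safe) U safe]]) = {Idle, Ack, Err, Done, Sync, Wait}
Idle ∈ Sat(E[(alarm | safe) U E[(alarm & safe) U safe]]) = {Idle, Ack, Err, Done, Sync, Wait}, so the formula holds at Idle.

Yes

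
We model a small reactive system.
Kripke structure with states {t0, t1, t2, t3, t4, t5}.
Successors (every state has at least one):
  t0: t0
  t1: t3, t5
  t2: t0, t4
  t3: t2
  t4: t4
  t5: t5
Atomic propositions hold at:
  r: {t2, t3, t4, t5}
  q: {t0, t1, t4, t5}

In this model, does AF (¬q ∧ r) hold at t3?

Sat(¬q) = {t2, t3}
Sat(¬q ∧ r) = {t2, t3}
AF (¬q ∧ r): least fixpoint, start Z0 = {t2, t3}, add states with every successor in Z. Already a fixed point.
Sat(AF (¬q ∧ r)) = {t2, t3}
t3 ∈ Sat(AF (¬q ∧ r)) = {t2, t3}, so the formula holds at t3.

Yes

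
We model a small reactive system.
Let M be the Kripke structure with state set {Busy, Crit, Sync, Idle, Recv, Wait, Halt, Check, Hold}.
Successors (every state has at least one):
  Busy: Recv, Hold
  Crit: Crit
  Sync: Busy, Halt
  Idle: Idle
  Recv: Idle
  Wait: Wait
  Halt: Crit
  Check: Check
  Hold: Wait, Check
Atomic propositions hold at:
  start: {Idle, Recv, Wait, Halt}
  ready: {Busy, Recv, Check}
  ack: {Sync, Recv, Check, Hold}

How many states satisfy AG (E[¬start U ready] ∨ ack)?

1

Sat(¬start) = {Busy, Crit, Sync, Check, Hold}
E[¬start U ready]: least fixpoint, start Z0 = Sat(ready) = {Busy, Recv, Check}, add states in Sat(¬start) with some successor in Z. Z1 = {Busy, Sync, Recv, Check, Hold}; fixed.
Sat(E[¬start U ready]) = {Busy, Sync, Recv, Check, Hold}
Sat(E[¬start U ready] ∨ ack) = {Busy, Sync, Recv, Check, Hold}
AG (E[¬start U ready] ∨ ack): greatest fixpoint, start Z0 = {Busy, Sync, Recv, Check, Hold}, keep only states in Sat with every successor in Z. Z1 = {Busy, Check}; Z2 = {Check}; fixed.
Sat(AG (E[¬start U ready] ∨ ack)) = {Check}
|Sat(AG (E[¬start U ready] ∨ ack))| = |{Check}| = 1.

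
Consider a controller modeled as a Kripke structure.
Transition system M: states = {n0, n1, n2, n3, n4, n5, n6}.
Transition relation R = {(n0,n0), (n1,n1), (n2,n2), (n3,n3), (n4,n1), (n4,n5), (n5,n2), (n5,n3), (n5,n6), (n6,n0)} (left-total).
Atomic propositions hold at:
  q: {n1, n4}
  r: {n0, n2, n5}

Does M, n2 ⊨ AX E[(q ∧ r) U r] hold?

Sat(q ∧ r) = ∅
E[(q ∧ r) U r]: least fixpoint, start Z0 = Sat(r) = {n0, n2, n5}, add states in Sat(q ∧ r) with some successor in Z. Already a fixed point.
Sat(E[(q ∧ r) U r]) = {n0, n2, n5}
Sat(AX E[(q ∧ r) U r]) = {s : every successor in {n0, n2, n5}} = {n0, n2, n6}
n2 ∈ Sat(AX E[(q ∧ r) U r]) = {n0, n2, n6}, so the formula holds at n2.

Yes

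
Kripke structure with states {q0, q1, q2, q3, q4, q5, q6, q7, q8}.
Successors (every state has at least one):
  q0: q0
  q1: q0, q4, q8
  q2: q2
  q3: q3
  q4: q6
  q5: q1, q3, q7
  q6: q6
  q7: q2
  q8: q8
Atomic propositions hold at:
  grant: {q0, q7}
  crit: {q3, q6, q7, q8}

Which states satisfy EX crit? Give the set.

{q1, q3, q4, q5, q6, q8}

Sat(EX crit) = {s : some successor in {q3, q6, q7, q8}} = {q1, q3, q4, q5, q6, q8}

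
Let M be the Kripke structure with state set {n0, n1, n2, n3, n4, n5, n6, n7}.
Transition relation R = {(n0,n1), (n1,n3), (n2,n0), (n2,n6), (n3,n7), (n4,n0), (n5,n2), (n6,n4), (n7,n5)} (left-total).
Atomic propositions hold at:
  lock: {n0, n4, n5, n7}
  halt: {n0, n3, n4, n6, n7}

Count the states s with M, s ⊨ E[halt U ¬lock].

Sat(¬lock) = {n1, n2, n3, n6}
E[halt U ¬lock]: least fixpoint, start Z0 = Sat(¬lock) = {n1, n2, n3, n6}, add states in Sat(halt) with some successor in Z. Z1 = {n0, n1, n2, n3, n6}; Z2 = {n0, n1, n2, n3, n4, n6}; fixed.
Sat(E[halt U ¬lock]) = {n0, n1, n2, n3, n4, n6}
|Sat(E[halt U ¬lock])| = |{n0, n1, n2, n3, n4, n6}| = 6.

6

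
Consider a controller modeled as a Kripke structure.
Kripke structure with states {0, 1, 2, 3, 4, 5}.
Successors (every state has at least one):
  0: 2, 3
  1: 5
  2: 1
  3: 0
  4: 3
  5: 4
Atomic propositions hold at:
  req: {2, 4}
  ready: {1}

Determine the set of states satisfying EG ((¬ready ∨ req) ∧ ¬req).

{0, 3}

Sat(¬ready) = {0, 2, 3, 4, 5}
Sat(¬ready ∨ req) = {0, 2, 3, 4, 5}
Sat(¬req) = {0, 1, 3, 5}
Sat((¬ready ∨ req) ∧ ¬req) = {0, 3, 5}
EG ((¬ready ∨ req) ∧ ¬req): greatest fixpoint, start Z0 = {0, 3, 5}, keep only states in Sat with some successor in Z. Z1 = {0, 3}; fixed.
Sat(EG ((¬ready ∨ req) ∧ ¬req)) = {0, 3}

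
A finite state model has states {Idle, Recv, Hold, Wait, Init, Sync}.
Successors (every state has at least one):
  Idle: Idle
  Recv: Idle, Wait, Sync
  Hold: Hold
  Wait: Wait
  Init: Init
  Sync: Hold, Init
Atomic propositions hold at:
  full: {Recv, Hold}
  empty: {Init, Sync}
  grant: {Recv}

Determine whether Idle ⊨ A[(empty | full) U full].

Sat(empty | full) = {Recv, Hold, Init, Sync}
A[(empty | full) U full]: least fixpoint, start Z0 = Sat(full) = {Recv, Hold}, add states in Sat(empty | full) with every successor in Z. Already a fixed point.
Sat(A[(empty | full) U full]) = {Recv, Hold}
Idle ∉ Sat(A[(empty | full) U full]) = {Recv, Hold}, so the formula does not hold at Idle.

No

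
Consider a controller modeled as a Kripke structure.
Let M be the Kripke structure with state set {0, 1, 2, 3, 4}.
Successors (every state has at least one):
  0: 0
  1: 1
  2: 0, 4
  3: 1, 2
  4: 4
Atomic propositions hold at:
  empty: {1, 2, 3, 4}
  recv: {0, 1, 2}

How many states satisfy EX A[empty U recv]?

A[empty U recv]: least fixpoint, start Z0 = Sat(recv) = {0, 1, 2}, add states in Sat(empty) with every successor in Z. Z1 = {0, 1, 2, 3}; fixed.
Sat(A[empty U recv]) = {0, 1, 2, 3}
Sat(EX A[empty U recv]) = {s : some successor in {0, 1, 2, 3}} = {0, 1, 2, 3}
|Sat(EX A[empty U recv])| = |{0, 1, 2, 3}| = 4.

4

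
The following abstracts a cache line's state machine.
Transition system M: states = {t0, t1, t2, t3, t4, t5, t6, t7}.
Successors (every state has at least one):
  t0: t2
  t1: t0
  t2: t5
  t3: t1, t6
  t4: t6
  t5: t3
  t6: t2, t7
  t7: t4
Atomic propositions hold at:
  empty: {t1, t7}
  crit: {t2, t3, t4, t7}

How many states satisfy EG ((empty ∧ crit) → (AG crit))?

7

Sat(empty ∧ crit) = {t7}
AG crit: greatest fixpoint, start Z0 = {t2, t3, t4, t7}, keep only states in Sat with every successor in Z. Z1 = {t7}; Z2 = ∅; fixed.
Sat(AG crit) = ∅
Sat((empty ∧ crit) → (AG crit)) = {t0, t1, t2, t3, t4, t5, t6}
EG ((empty ∧ crit) → (AG crit)): greatest fixpoint, start Z0 = {t0, t1, t2, t3, t4, t5, t6}, keep only states in Sat with some successor in Z. Already a fixed point.
Sat(EG ((empty ∧ crit) → (AG crit))) = {t0, t1, t2, t3, t4, t5, t6}
|Sat(EG ((empty ∧ crit) → (AG crit)))| = |{t0, t1, t2, t3, t4, t5, t6}| = 7.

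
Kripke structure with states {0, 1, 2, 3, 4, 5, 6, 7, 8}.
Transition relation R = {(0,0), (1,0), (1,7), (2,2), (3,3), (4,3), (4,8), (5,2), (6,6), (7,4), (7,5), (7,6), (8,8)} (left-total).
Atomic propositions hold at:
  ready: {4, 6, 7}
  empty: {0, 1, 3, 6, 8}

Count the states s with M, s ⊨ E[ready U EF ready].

4

EF ready: least fixpoint, start Z0 = {4, 6, 7}, add states with some successor in Z. Z1 = {1, 4, 6, 7}; fixed.
Sat(EF ready) = {1, 4, 6, 7}
E[ready U EF ready]: least fixpoint, start Z0 = Sat(EF ready) = {1, 4, 6, 7}, add states in Sat(ready) with some successor in Z. Already a fixed point.
Sat(E[ready U EF ready]) = {1, 4, 6, 7}
|Sat(E[ready U EF ready])| = |{1, 4, 6, 7}| = 4.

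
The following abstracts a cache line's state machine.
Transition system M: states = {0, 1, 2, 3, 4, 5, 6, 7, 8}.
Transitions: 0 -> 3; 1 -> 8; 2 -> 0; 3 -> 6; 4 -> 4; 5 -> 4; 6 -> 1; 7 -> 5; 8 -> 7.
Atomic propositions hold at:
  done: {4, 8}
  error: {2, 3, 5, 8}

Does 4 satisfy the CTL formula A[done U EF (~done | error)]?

Sat(~done) = {0, 1, 2, 3, 5, 6, 7}
Sat(~done | error) = {0, 1, 2, 3, 5, 6, 7, 8}
EF (~done | error): least fixpoint, start Z0 = {0, 1, 2, 3, 5, 6, 7, 8}, add states with some successor in Z. Already a fixed point.
Sat(EF (~done | error)) = {0, 1, 2, 3, 5, 6, 7, 8}
A[done U EF (~done | error)]: least fixpoint, start Z0 = Sat(EF (~done | error)) = {0, 1, 2, 3, 5, 6, 7, 8}, add states in Sat(done) with every successor in Z. Already a fixed point.
Sat(A[done U EF (~done | error)]) = {0, 1, 2, 3, 5, 6, 7, 8}
4 ∉ Sat(A[done U EF (~done | error)]) = {0, 1, 2, 3, 5, 6, 7, 8}, so the formula does not hold at 4.

No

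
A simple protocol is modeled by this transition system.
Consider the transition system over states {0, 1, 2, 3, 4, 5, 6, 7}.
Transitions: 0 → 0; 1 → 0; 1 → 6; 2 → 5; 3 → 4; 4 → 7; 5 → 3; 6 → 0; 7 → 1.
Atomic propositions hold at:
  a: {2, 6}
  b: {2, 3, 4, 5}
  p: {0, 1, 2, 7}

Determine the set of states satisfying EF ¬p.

Sat(¬p) = {3, 4, 5, 6}
EF ¬p: least fixpoint, start Z0 = {3, 4, 5, 6}, add states with some successor in Z. Z1 = {1, 2, 3, 4, 5, 6}; Z2 = {1, 2, 3, 4, 5, 6, 7}; fixed.
Sat(EF ¬p) = {1, 2, 3, 4, 5, 6, 7}

{1, 2, 3, 4, 5, 6, 7}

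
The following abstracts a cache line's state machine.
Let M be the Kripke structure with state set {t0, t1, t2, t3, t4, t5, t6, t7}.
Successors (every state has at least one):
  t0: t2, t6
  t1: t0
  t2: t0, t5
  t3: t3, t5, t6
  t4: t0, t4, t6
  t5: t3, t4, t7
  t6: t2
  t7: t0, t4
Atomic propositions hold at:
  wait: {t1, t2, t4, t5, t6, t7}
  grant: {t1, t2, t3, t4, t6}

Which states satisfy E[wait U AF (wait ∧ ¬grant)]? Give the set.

Sat(¬grant) = {t0, t5, t7}
Sat(wait ∧ ¬grant) = {t5, t7}
AF (wait ∧ ¬grant): least fixpoint, start Z0 = {t5, t7}, add states with every successor in Z. Already a fixed point.
Sat(AF (wait ∧ ¬grant)) = {t5, t7}
E[wait U AF (wait ∧ ¬grant)]: least fixpoint, start Z0 = Sat(AF (wait ∧ ¬grant)) = {t5, t7}, add states in Sat(wait) with some successor in Z. Z1 = {t2, t5, t7}; Z2 = {t2, t5, t6, t7}; Z3 = {t2, t4, t5, t6, t7}; fixed.
Sat(E[wait U AF (wait ∧ ¬grant)]) = {t2, t4, t5, t6, t7}

{t2, t4, t5, t6, t7}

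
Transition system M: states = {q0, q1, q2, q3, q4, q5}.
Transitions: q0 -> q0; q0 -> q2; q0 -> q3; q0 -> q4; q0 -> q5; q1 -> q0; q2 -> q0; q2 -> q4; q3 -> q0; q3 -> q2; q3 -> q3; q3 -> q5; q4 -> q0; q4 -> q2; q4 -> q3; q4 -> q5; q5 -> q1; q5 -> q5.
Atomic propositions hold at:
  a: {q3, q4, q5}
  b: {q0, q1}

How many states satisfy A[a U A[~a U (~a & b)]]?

Sat(~a) = {q0, q1, q2}
Sat(~a & b) = {q0, q1}
A[~a U (~a & b)]: least fixpoint, start Z0 = Sat((~a & b)) = {q0, q1}, add states in Sat(~a) with every successor in Z. Already a fixed point.
Sat(A[~a U (~a & b)]) = {q0, q1}
A[a U A[~a U (~a & b)]]: least fixpoint, start Z0 = Sat(A[~a U (~a & b)]) = {q0, q1}, add states in Sat(a) with every successor in Z. Already a fixed point.
Sat(A[a U A[~a U (~a & b)]]) = {q0, q1}
|Sat(A[a U A[~a U (~a & b)]])| = |{q0, q1}| = 2.

2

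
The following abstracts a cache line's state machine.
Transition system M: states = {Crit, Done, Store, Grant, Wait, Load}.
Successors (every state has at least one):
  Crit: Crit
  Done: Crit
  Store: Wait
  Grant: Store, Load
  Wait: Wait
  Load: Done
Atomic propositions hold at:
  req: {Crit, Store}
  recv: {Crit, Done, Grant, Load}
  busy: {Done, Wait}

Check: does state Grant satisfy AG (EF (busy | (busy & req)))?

No

Sat(busy & req) = ∅
Sat(busy | (busy & req)) = {Done, Wait}
EF (busy | (busy & req)): least fixpoint, start Z0 = {Done, Wait}, add states with some successor in Z. Z1 = {Done, Store, Wait, Load}; Z2 = {Done, Store, Grant, Wait, Load}; fixed.
Sat(EF (busy | (busy & req))) = {Done, Store, Grant, Wait, Load}
AG (EF (busy | (busy & req))): greatest fixpoint, start Z0 = {Done, Store, Grant, Wait, Load}, keep only states in Sat with every successor in Z. Z1 = {Store, Grant, Wait, Load}; Z2 = {Store, Grant, Wait}; Z3 = {Store, Wait}; fixed.
Sat(AG (EF (busy | (busy & req)))) = {Store, Wait}
Grant ∉ Sat(AG (EF (busy | (busy & req)))) = {Store, Wait}, so the formula does not hold at Grant.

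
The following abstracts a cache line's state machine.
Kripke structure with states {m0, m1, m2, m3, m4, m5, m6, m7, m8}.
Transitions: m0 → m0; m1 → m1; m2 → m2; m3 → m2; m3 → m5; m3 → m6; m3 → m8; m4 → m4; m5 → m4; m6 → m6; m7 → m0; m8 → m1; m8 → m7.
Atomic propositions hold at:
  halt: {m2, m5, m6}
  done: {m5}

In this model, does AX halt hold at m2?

Sat(AX halt) = {s : every successor in {m2, m5, m6}} = {m2, m6}
m2 ∈ Sat(AX halt) = {m2, m6}, so the formula holds at m2.

Yes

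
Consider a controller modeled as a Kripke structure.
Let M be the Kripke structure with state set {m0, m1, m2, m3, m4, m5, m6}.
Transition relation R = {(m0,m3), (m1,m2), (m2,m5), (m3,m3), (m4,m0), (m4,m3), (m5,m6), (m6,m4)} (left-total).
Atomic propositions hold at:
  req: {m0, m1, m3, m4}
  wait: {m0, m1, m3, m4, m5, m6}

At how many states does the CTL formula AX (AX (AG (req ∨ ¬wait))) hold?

Sat(¬wait) = {m2}
Sat(req ∨ ¬wait) = {m0, m1, m2, m3, m4}
AG (req ∨ ¬wait): greatest fixpoint, start Z0 = {m0, m1, m2, m3, m4}, keep only states in Sat with every successor in Z. Z1 = {m0, m1, m3, m4}; Z2 = {m0, m3, m4}; fixed.
Sat(AG (req ∨ ¬wait)) = {m0, m3, m4}
Sat(AX (AG (req ∨ ¬wait))) = {s : every successor in {m0, m3, m4}} = {m0, m3, m4, m6}
Sat(AX (AX (AG (req ∨ ¬wait)))) = {s : every successor in {m0, m3, m4, m6}} = {m0, m3, m4, m5, m6}
|Sat(AX (AX (AG (req ∨ ¬wait))))| = |{m0, m3, m4, m5, m6}| = 5.

5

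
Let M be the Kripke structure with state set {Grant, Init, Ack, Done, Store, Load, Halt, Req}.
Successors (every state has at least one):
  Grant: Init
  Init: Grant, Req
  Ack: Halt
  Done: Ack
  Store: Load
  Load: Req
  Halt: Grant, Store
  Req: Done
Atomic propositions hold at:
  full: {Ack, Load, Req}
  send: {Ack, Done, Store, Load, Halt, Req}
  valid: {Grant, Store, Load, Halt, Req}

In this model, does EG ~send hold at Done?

Sat(~send) = {Grant, Init}
EG ~send: greatest fixpoint, start Z0 = {Grant, Init}, keep only states in Sat with some successor in Z. Already a fixed point.
Sat(EG ~send) = {Grant, Init}
Done ∉ Sat(EG ~send) = {Grant, Init}, so the formula does not hold at Done.

No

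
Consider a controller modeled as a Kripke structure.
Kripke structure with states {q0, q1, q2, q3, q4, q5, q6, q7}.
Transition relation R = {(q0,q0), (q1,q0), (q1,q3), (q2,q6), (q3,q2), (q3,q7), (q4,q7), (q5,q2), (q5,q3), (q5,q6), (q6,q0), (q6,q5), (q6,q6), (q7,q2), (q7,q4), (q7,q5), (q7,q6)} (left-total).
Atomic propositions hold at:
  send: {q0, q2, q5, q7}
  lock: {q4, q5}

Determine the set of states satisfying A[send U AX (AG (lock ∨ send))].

{q0}

Sat(lock ∨ send) = {q0, q2, q4, q5, q7}
AG (lock ∨ send): greatest fixpoint, start Z0 = {q0, q2, q4, q5, q7}, keep only states in Sat with every successor in Z. Z1 = {q0, q4}; Z2 = {q0}; fixed.
Sat(AG (lock ∨ send)) = {q0}
Sat(AX (AG (lock ∨ send))) = {s : every successor in {q0}} = {q0}
A[send U AX (AG (lock ∨ send))]: least fixpoint, start Z0 = Sat(AX (AG (lock ∨ send))) = {q0}, add states in Sat(send) with every successor in Z. Already a fixed point.
Sat(A[send U AX (AG (lock ∨ send))]) = {q0}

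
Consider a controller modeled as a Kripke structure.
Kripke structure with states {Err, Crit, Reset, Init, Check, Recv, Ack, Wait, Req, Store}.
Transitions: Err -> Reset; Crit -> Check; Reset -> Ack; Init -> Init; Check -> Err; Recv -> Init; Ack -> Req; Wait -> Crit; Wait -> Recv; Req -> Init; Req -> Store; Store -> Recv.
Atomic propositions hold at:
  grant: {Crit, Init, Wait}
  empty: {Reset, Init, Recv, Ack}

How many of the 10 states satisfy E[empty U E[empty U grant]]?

E[empty U grant]: least fixpoint, start Z0 = Sat(grant) = {Crit, Init, Wait}, add states in Sat(empty) with some successor in Z. Z1 = {Crit, Init, Recv, Wait}; fixed.
Sat(E[empty U grant]) = {Crit, Init, Recv, Wait}
E[empty U E[empty U grant]]: least fixpoint, start Z0 = Sat(E[empty U grant]) = {Crit, Init, Recv, Wait}, add states in Sat(empty) with some successor in Z. Already a fixed point.
Sat(E[empty U E[empty U grant]]) = {Crit, Init, Recv, Wait}
|Sat(E[empty U E[empty U grant]])| = |{Crit, Init, Recv, Wait}| = 4.

4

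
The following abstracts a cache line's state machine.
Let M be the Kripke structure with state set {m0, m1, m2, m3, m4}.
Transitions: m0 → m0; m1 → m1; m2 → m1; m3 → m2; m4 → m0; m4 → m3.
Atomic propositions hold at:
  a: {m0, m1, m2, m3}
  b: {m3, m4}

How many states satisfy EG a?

4

EG a: greatest fixpoint, start Z0 = {m0, m1, m2, m3}, keep only states in Sat with some successor in Z. Already a fixed point.
Sat(EG a) = {m0, m1, m2, m3}
|Sat(EG a)| = |{m0, m1, m2, m3}| = 4.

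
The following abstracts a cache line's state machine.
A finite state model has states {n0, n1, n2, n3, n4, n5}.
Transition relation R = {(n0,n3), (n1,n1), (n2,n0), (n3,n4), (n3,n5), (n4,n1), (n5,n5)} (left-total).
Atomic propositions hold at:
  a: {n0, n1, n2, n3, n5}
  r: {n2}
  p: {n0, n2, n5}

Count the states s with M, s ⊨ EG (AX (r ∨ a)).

Sat(r ∨ a) = {n0, n1, n2, n3, n5}
Sat(AX (r ∨ a)) = {s : every successor in {n0, n1, n2, n3, n5}} = {n0, n1, n2, n4, n5}
EG (AX (r ∨ a)): greatest fixpoint, start Z0 = {n0, n1, n2, n4, n5}, keep only states in Sat with some successor in Z. Z1 = {n1, n2, n4, n5}; Z2 = {n1, n4, n5}; fixed.
Sat(EG (AX (r ∨ a))) = {n1, n4, n5}
|Sat(EG (AX (r ∨ a)))| = |{n1, n4, n5}| = 3.

3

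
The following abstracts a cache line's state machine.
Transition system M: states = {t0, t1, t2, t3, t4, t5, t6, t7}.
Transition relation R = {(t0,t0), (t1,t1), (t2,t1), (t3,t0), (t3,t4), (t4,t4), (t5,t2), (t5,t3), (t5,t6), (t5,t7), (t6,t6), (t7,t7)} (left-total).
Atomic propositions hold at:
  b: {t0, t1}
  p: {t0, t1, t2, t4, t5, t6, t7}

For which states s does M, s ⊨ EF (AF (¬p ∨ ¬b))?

{t2, t3, t4, t5, t6, t7}

Sat(¬p) = {t3}
Sat(¬b) = {t2, t3, t4, t5, t6, t7}
Sat(¬p ∨ ¬b) = {t2, t3, t4, t5, t6, t7}
AF (¬p ∨ ¬b): least fixpoint, start Z0 = {t2, t3, t4, t5, t6, t7}, add states with every successor in Z. Already a fixed point.
Sat(AF (¬p ∨ ¬b)) = {t2, t3, t4, t5, t6, t7}
EF (AF (¬p ∨ ¬b)): least fixpoint, start Z0 = {t2, t3, t4, t5, t6, t7}, add states with some successor in Z. Already a fixed point.
Sat(EF (AF (¬p ∨ ¬b))) = {t2, t3, t4, t5, t6, t7}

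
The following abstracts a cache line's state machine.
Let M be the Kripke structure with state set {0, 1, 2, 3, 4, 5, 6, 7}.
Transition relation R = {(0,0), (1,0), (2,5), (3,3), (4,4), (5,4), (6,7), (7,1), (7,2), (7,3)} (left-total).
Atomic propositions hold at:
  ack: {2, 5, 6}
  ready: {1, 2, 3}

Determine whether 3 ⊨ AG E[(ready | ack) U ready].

Sat(ready | ack) = {1, 2, 3, 5, 6}
E[(ready | ack) U ready]: least fixpoint, start Z0 = Sat(ready) = {1, 2, 3}, add states in Sat(ready | ack) with some successor in Z. Already a fixed point.
Sat(E[(ready | ack) U ready]) = {1, 2, 3}
AG E[(ready | ack) U ready]: greatest fixpoint, start Z0 = {1, 2, 3}, keep only states in Sat with every successor in Z. Z1 = {3}; fixed.
Sat(AG E[(ready | ack) U ready]) = {3}
3 ∈ Sat(AG E[(ready | ack) U ready]) = {3}, so the formula holds at 3.

Yes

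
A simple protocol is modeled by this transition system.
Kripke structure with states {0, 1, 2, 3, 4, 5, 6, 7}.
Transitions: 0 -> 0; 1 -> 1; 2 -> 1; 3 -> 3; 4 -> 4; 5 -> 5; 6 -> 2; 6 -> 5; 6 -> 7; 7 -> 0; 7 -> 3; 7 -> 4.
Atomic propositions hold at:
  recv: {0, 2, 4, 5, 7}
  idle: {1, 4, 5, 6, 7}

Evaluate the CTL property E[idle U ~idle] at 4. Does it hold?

No

Sat(~idle) = {0, 2, 3}
E[idle U ~idle]: least fixpoint, start Z0 = Sat(~idle) = {0, 2, 3}, add states in Sat(idle) with some successor in Z. Z1 = {0, 2, 3, 6, 7}; fixed.
Sat(E[idle U ~idle]) = {0, 2, 3, 6, 7}
4 ∉ Sat(E[idle U ~idle]) = {0, 2, 3, 6, 7}, so the formula does not hold at 4.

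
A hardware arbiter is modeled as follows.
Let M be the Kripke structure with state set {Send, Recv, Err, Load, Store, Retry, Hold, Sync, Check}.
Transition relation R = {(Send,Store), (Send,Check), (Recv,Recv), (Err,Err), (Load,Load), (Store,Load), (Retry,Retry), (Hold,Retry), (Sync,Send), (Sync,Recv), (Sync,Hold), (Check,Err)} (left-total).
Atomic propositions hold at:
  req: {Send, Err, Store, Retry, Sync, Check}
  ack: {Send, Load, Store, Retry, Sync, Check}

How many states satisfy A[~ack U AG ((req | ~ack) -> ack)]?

Sat(~ack) = {Recv, Err, Hold}
Sat(req | ~ack) = {Send, Recv, Err, Store, Retry, Hold, Sync, Check}
Sat((req | ~ack) -> ack) = {Send, Load, Store, Retry, Sync, Check}
AG ((req | ~ack) -> ack): greatest fixpoint, start Z0 = {Send, Load, Store, Retry, Sync, Check}, keep only states in Sat with every successor in Z. Z1 = {Send, Load, Store, Retry}; Z2 = {Load, Store, Retry}; fixed.
Sat(AG ((req | ~ack) -> ack)) = {Load, Store, Retry}
A[~ack U AG ((req | ~ack) -> ack)]: least fixpoint, start Z0 = Sat(AG ((req | ~ack) -> ack)) = {Load, Store, Retry}, add states in Sat(~ack) with every successor in Z. Z1 = {Load, Store, Retry, Hold}; fixed.
Sat(A[~ack U AG ((req | ~ack) -> ack)]) = {Load, Store, Retry, Hold}
|Sat(A[~ack U AG ((req | ~ack) -> ack)])| = |{Load, Store, Retry, Hold}| = 4.

4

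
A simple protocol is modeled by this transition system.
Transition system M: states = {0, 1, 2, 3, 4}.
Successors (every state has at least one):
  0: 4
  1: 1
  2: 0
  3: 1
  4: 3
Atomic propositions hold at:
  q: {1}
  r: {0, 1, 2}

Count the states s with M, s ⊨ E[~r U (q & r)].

Sat(~r) = {3, 4}
Sat(q & r) = {1}
E[~r U (q & r)]: least fixpoint, start Z0 = Sat((q & r)) = {1}, add states in Sat(~r) with some successor in Z. Z1 = {1, 3}; Z2 = {1, 3, 4}; fixed.
Sat(E[~r U (q & r)]) = {1, 3, 4}
|Sat(E[~r U (q & r)])| = |{1, 3, 4}| = 3.

3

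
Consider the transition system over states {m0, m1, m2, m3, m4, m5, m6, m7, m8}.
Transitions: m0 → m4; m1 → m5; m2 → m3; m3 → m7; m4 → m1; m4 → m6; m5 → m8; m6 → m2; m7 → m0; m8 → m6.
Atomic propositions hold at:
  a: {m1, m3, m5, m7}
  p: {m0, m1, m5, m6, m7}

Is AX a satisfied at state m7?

Sat(AX a) = {s : every successor in {m1, m3, m5, m7}} = {m1, m2, m3}
m7 ∉ Sat(AX a) = {m1, m2, m3}, so the formula does not hold at m7.

No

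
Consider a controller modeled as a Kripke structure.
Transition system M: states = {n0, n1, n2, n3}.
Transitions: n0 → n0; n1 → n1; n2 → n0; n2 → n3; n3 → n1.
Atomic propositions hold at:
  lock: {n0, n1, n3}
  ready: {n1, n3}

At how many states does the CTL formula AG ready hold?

AG ready: greatest fixpoint, start Z0 = {n1, n3}, keep only states in Sat with every successor in Z. Already a fixed point.
Sat(AG ready) = {n1, n3}
|Sat(AG ready)| = |{n1, n3}| = 2.

2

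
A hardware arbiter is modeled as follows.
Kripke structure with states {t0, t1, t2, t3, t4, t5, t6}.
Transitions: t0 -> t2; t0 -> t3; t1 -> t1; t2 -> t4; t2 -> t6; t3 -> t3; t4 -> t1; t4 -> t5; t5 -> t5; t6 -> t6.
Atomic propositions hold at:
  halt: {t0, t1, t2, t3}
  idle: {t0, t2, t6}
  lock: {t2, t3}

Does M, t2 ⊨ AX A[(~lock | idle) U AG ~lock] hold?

Sat(~lock) = {t0, t1, t4, t5, t6}
Sat(~lock | idle) = {t0, t1, t2, t4, t5, t6}
AG ~lock: greatest fixpoint, start Z0 = {t0, t1, t4, t5, t6}, keep only states in Sat with every successor in Z. Z1 = {t1, t4, t5, t6}; fixed.
Sat(AG ~lock) = {t1, t4, t5, t6}
A[(~lock | idle) U AG ~lock]: least fixpoint, start Z0 = Sat(AG ~lock) = {t1, t4, t5, t6}, add states in Sat(~lock | idle) with every successor in Z. Z1 = {t1, t2, t4, t5, t6}; fixed.
Sat(A[(~lock | idle) U AG ~lock]) = {t1, t2, t4, t5, t6}
Sat(AX A[(~lock | idle) U AG ~lock]) = {s : every successor in {t1, t2, t4, t5, t6}} = {t1, t2, t4, t5, t6}
t2 ∈ Sat(AX A[(~lock | idle) U AG ~lock]) = {t1, t2, t4, t5, t6}, so the formula holds at t2.

Yes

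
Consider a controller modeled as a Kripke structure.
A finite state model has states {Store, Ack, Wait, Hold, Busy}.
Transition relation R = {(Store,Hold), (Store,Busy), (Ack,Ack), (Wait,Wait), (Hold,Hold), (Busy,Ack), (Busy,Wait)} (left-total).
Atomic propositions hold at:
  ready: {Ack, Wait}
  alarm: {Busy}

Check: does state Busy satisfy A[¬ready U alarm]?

Sat(¬ready) = {Store, Hold, Busy}
A[¬ready U alarm]: least fixpoint, start Z0 = Sat(alarm) = {Busy}, add states in Sat(¬ready) with every successor in Z. Already a fixed point.
Sat(A[¬ready U alarm]) = {Busy}
Busy ∈ Sat(A[¬ready U alarm]) = {Busy}, so the formula holds at Busy.

Yes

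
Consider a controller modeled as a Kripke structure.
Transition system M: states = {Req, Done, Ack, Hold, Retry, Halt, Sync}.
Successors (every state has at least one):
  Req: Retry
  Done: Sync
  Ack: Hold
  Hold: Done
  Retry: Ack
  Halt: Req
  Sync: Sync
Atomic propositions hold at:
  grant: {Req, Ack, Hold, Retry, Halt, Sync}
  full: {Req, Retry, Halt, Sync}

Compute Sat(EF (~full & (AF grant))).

Sat(~full) = {Done, Ack, Hold}
AF grant: least fixpoint, start Z0 = {Req, Ack, Hold, Retry, Halt, Sync}, add states with every successor in Z. Z1 = {Req, Done, Ack, Hold, Retry, Halt, Sync}; fixed.
Sat(AF grant) = {Req, Done, Ack, Hold, Retry, Halt, Sync}
Sat(~full & (AF grant)) = {Done, Ack, Hold}
EF (~full & (AF grant)): least fixpoint, start Z0 = {Done, Ack, Hold}, add states with some successor in Z. Z1 = {Done, Ack, Hold, Retry}; Z2 = {Req, Done, Ack, Hold, Retry}; Z3 = {Req, Done, Ack, Hold, Retry, Halt}; fixed.
Sat(EF (~full & (AF grant))) = {Req, Done, Ack, Hold, Retry, Halt}

{Req, Done, Ack, Hold, Retry, Halt}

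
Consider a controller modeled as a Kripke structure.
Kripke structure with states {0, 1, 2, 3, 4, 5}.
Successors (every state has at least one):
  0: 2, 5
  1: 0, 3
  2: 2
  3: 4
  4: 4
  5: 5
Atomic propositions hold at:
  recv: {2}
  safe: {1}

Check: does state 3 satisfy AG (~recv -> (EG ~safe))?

Sat(~recv) = {0, 1, 3, 4, 5}
Sat(~safe) = {0, 2, 3, 4, 5}
EG ~safe: greatest fixpoint, start Z0 = {0, 2, 3, 4, 5}, keep only states in Sat with some successor in Z. Already a fixed point.
Sat(EG ~safe) = {0, 2, 3, 4, 5}
Sat(~recv -> (EG ~safe)) = {0, 2, 3, 4, 5}
AG (~recv -> (EG ~safe)): greatest fixpoint, start Z0 = {0, 2, 3, 4, 5}, keep only states in Sat with every successor in Z. Already a fixed point.
Sat(AG (~recv -> (EG ~safe))) = {0, 2, 3, 4, 5}
3 ∈ Sat(AG (~recv -> (EG ~safe))) = {0, 2, 3, 4, 5}, so the formula holds at 3.

Yes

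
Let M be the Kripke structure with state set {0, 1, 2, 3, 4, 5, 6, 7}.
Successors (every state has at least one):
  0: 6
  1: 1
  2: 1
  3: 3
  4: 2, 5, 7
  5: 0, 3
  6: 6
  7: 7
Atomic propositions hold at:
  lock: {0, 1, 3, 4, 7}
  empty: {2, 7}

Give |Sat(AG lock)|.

3

AG lock: greatest fixpoint, start Z0 = {0, 1, 3, 4, 7}, keep only states in Sat with every successor in Z. Z1 = {1, 3, 7}; fixed.
Sat(AG lock) = {1, 3, 7}
|Sat(AG lock)| = |{1, 3, 7}| = 3.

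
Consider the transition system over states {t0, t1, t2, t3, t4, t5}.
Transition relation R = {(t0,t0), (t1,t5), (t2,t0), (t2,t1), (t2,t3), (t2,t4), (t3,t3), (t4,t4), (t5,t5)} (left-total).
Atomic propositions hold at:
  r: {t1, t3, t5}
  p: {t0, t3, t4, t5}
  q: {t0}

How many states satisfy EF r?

4

EF r: least fixpoint, start Z0 = {t1, t3, t5}, add states with some successor in Z. Z1 = {t1, t2, t3, t5}; fixed.
Sat(EF r) = {t1, t2, t3, t5}
|Sat(EF r)| = |{t1, t2, t3, t5}| = 4.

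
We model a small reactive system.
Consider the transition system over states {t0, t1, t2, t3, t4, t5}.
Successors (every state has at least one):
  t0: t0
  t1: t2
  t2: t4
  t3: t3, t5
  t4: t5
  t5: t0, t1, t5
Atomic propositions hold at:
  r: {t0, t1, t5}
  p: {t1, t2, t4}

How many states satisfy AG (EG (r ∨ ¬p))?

1

Sat(¬p) = {t0, t3, t5}
Sat(r ∨ ¬p) = {t0, t1, t3, t5}
EG (r ∨ ¬p): greatest fixpoint, start Z0 = {t0, t1, t3, t5}, keep only states in Sat with some successor in Z. Z1 = {t0, t3, t5}; fixed.
Sat(EG (r ∨ ¬p)) = {t0, t3, t5}
AG (EG (r ∨ ¬p)): greatest fixpoint, start Z0 = {t0, t3, t5}, keep only states in Sat with every successor in Z. Z1 = {t0, t3}; Z2 = {t0}; fixed.
Sat(AG (EG (r ∨ ¬p))) = {t0}
|Sat(AG (EG (r ∨ ¬p)))| = |{t0}| = 1.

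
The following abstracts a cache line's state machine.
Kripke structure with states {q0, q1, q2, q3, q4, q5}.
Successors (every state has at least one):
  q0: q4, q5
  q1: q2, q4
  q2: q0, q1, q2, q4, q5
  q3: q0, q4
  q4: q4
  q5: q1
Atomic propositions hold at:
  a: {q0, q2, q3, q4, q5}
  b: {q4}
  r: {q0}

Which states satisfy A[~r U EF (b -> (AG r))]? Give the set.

Sat(~r) = {q1, q2, q3, q4, q5}
AG r: greatest fixpoint, start Z0 = {q0}, keep only states in Sat with every successor in Z. Z1 = ∅; fixed.
Sat(AG r) = ∅
Sat(b -> (AG r)) = {q0, q1, q2, q3, q5}
EF (b -> (AG r)): least fixpoint, start Z0 = {q0, q1, q2, q3, q5}, add states with some successor in Z. Already a fixed point.
Sat(EF (b -> (AG r))) = {q0, q1, q2, q3, q5}
A[~r U EF (b -> (AG r))]: least fixpoint, start Z0 = Sat(EF (b -> (AG r))) = {q0, q1, q2, q3, q5}, add states in Sat(~r) with every successor in Z. Already a fixed point.
Sat(A[~r U EF (b -> (AG r))]) = {q0, q1, q2, q3, q5}

{q0, q1, q2, q3, q5}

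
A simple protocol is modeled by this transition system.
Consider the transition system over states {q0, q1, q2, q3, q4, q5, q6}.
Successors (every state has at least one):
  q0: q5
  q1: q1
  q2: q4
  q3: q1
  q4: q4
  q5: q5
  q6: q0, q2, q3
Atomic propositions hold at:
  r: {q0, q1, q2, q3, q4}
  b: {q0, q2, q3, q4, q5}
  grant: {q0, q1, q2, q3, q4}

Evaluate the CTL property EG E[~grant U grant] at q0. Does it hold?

No

Sat(~grant) = {q5, q6}
E[~grant U grant]: least fixpoint, start Z0 = Sat(grant) = {q0, q1, q2, q3, q4}, add states in Sat(~grant) with some successor in Z. Z1 = {q0, q1, q2, q3, q4, q6}; fixed.
Sat(E[~grant U grant]) = {q0, q1, q2, q3, q4, q6}
EG E[~grant U grant]: greatest fixpoint, start Z0 = {q0, q1, q2, q3, q4, q6}, keep only states in Sat with some successor in Z. Z1 = {q1, q2, q3, q4, q6}; fixed.
Sat(EG E[~grant U grant]) = {q1, q2, q3, q4, q6}
q0 ∉ Sat(EG E[~grant U grant]) = {q1, q2, q3, q4, q6}, so the formula does not hold at q0.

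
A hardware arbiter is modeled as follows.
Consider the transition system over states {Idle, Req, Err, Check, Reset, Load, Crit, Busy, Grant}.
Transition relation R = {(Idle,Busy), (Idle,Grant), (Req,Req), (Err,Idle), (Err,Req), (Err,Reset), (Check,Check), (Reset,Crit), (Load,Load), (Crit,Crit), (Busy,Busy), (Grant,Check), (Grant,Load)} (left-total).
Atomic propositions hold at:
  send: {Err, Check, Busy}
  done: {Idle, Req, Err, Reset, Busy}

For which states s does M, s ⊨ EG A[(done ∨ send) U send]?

{Check, Busy}

Sat(done ∨ send) = {Idle, Req, Err, Check, Reset, Busy}
A[(done ∨ send) U send]: least fixpoint, start Z0 = Sat(send) = {Err, Check, Busy}, add states in Sat(done ∨ send) with every successor in Z. Already a fixed point.
Sat(A[(done ∨ send) U send]) = {Err, Check, Busy}
EG A[(done ∨ send) U send]: greatest fixpoint, start Z0 = {Err, Check, Busy}, keep only states in Sat with some successor in Z. Z1 = {Check, Busy}; fixed.
Sat(EG A[(done ∨ send) U send]) = {Check, Busy}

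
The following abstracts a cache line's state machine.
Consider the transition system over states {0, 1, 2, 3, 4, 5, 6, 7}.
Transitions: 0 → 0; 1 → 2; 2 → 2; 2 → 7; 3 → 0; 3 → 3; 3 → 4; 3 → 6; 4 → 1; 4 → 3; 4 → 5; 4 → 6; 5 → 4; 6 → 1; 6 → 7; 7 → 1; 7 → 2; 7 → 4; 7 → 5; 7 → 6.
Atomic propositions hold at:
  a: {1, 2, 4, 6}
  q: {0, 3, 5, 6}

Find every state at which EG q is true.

{0, 3}

EG q: greatest fixpoint, start Z0 = {0, 3, 5, 6}, keep only states in Sat with some successor in Z. Z1 = {0, 3}; fixed.
Sat(EG q) = {0, 3}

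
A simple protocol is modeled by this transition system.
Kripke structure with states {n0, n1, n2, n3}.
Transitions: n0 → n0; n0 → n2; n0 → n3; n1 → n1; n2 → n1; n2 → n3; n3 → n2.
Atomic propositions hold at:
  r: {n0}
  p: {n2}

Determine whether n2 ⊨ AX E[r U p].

E[r U p]: least fixpoint, start Z0 = Sat(p) = {n2}, add states in Sat(r) with some successor in Z. Z1 = {n0, n2}; fixed.
Sat(E[r U p]) = {n0, n2}
Sat(AX E[r U p]) = {s : every successor in {n0, n2}} = {n3}
n2 ∉ Sat(AX E[r U p]) = {n3}, so the formula does not hold at n2.

No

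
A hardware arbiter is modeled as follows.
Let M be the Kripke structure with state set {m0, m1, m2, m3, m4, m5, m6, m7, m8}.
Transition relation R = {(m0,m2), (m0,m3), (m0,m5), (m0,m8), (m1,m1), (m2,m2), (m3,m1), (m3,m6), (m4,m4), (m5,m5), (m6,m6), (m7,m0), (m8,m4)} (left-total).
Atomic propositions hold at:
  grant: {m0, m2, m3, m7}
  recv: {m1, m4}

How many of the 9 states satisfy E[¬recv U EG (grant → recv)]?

8

Sat(¬recv) = {m0, m2, m3, m5, m6, m7, m8}
Sat(grant → recv) = {m1, m4, m5, m6, m8}
EG (grant → recv): greatest fixpoint, start Z0 = {m1, m4, m5, m6, m8}, keep only states in Sat with some successor in Z. Already a fixed point.
Sat(EG (grant → recv)) = {m1, m4, m5, m6, m8}
E[¬recv U EG (grant → recv)]: least fixpoint, start Z0 = Sat(EG (grant → recv)) = {m1, m4, m5, m6, m8}, add states in Sat(¬recv) with some successor in Z. Z1 = {m0, m1, m3, m4, m5, m6, m8}; Z2 = {m0, m1, m3, m4, m5, m6, m7, m8}; fixed.
Sat(E[¬recv U EG (grant → recv)]) = {m0, m1, m3, m4, m5, m6, m7, m8}
|Sat(E[¬recv U EG (grant → recv)])| = |{m0, m1, m3, m4, m5, m6, m7, m8}| = 8.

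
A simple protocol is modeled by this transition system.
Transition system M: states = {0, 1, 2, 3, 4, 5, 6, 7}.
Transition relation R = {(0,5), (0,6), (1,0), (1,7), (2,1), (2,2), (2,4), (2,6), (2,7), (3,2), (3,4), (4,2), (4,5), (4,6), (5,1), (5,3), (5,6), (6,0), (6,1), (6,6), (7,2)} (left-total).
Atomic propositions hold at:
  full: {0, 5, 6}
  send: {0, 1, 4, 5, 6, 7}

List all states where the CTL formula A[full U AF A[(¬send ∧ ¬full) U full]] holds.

Sat(¬send) = {2, 3}
Sat(¬full) = {1, 2, 3, 4, 7}
Sat(¬send ∧ ¬full) = {2, 3}
A[(¬send ∧ ¬full) U full]: least fixpoint, start Z0 = Sat(full) = {0, 5, 6}, add states in Sat(¬send ∧ ¬full) with every successor in Z. Already a fixed point.
Sat(A[(¬send ∧ ¬full) U full]) = {0, 5, 6}
AF A[(¬send ∧ ¬full) U full]: least fixpoint, start Z0 = {0, 5, 6}, add states with every successor in Z. Already a fixed point.
Sat(AF A[(¬send ∧ ¬full) U full]) = {0, 5, 6}
A[full U AF A[(¬send ∧ ¬full) U full]]: least fixpoint, start Z0 = Sat(AF A[(¬send ∧ ¬full) U full]) = {0, 5, 6}, add states in Sat(full) with every successor in Z. Already a fixed point.
Sat(A[full U AF A[(¬send ∧ ¬full) U full]]) = {0, 5, 6}

{0, 5, 6}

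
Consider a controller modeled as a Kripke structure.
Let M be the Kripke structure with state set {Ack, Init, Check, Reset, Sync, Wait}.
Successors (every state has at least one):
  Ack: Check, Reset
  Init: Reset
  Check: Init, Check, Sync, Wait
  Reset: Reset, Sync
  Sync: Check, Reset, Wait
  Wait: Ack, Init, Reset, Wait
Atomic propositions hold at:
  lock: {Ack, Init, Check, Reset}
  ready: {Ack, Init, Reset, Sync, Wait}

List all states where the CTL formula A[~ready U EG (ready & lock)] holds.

{Ack, Init, Reset}

Sat(~ready) = {Check}
Sat(ready & lock) = {Ack, Init, Reset}
EG (ready & lock): greatest fixpoint, start Z0 = {Ack, Init, Reset}, keep only states in Sat with some successor in Z. Already a fixed point.
Sat(EG (ready & lock)) = {Ack, Init, Reset}
A[~ready U EG (ready & lock)]: least fixpoint, start Z0 = Sat(EG (ready & lock)) = {Ack, Init, Reset}, add states in Sat(~ready) with every successor in Z. Already a fixed point.
Sat(A[~ready U EG (ready & lock)]) = {Ack, Init, Reset}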